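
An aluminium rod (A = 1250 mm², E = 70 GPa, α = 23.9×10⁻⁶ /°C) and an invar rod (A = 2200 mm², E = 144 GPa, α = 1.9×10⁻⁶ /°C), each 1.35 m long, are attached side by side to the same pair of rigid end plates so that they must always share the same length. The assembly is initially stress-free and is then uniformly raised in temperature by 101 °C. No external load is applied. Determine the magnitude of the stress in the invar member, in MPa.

The aluminium has the larger α, so on heating it would change length more than the invar if both were free. The rigid plates force a common final length, so the aluminium is put into compression and the invar into tension, with equal and opposite forces P (no external load).
Compatibility of the two members (thermal + elastic change equal): (α₁ − α₂)ΔT = P·[1/(A₁E₁) + 1/(A₂E₂)].
|α₁ − α₂|·ΔT = 22×10⁻⁶ × 101 = 0.002222.
1/(A₁E₁) + 1/(A₂E₂) = 1/(1250×70×10³) + 1/(2200×144×10³) = 1.459×10⁻⁸ N⁻¹.
P = 0.002222 / 1.459×10⁻⁸ = 152300 N = 152.3 kN.
σ_{invar} = P/A₂ = 152300/2200 = 69.25 MPa, tensile.

σ ≈ 69.2 MPa (tensile)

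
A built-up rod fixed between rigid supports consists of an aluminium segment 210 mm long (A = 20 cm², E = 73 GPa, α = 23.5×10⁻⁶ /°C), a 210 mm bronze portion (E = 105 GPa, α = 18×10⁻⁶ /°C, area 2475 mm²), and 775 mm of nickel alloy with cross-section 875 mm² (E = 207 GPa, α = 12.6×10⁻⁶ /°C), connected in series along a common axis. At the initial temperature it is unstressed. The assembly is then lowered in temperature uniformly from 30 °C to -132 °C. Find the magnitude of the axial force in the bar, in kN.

If the supports were absent, the total length change would be Σ αᵢΔT Lᵢ = 23.5×10⁻⁶×162×210 + 18×10⁻⁶×162×210 + 12.6×10⁻⁶×162×775 = 2.994 mm.
The rigid supports impose zero overall length change; the single axial force P common to all segments must satisfy P Σ Lᵢ/(AᵢEᵢ) = δ_free.
Σ Lᵢ/(AᵢEᵢ) = 210/(2000×73×10³) + 210/(2475×105×10³) + 775/(875×207×10³) = 6.525×10⁻⁶ mm/N.
Hence P = δ_free / Σ(L/AE) = 2.994/6.525×10⁻⁶ = 458.8 kN (tensile).

P ≈ 459 kN (tensile)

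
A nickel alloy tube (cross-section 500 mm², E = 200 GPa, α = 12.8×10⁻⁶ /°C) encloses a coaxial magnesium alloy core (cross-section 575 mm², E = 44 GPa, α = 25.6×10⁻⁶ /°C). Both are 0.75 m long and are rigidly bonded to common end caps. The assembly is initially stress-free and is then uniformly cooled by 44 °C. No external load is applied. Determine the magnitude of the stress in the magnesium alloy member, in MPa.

Both members must finish at the same length. With the larger α, the magnesium alloy tends to over-contract; the plates restrain it, putting the magnesium alloy in tension and the nickel alloy in compression. With no external load the two internal forces are equal and opposite, magnitude P.
Equating the net (thermal + elastic) strains gives |α₁ − α₂|·ΔT = P·[1/(A₁E₁) + 1/(A₂E₂)].
|α₁ − α₂|·ΔT = 12.8×10⁻⁶ × 44 = 0.0005632.
1/(A₁E₁) + 1/(A₂E₂) = 1/(500×200×10³) + 1/(575×44×10³) = 4.953×10⁻⁸ N⁻¹.
P = 0.0005632 / 4.953×10⁻⁸ = 11370 N = 11.37 kN.
σ_{magnesium alloy} = P/A₂ = 11370/575 = 19.78 MPa, tensile.

σ ≈ 19.8 MPa (tensile)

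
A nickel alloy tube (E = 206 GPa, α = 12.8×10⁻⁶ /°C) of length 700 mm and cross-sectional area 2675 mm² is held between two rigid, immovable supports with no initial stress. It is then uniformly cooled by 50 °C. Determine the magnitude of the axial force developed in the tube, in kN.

The ends cannot move, so σ = EαΔT = 206×10³ × 12.8×10⁻⁶ × 50 = 131.8 MPa.
P = AEαΔT = 2675 × 206×10³ × 12.8×10⁻⁶ × 50 = 352.7 kN (tensile).

P ≈ 353 kN (tensile)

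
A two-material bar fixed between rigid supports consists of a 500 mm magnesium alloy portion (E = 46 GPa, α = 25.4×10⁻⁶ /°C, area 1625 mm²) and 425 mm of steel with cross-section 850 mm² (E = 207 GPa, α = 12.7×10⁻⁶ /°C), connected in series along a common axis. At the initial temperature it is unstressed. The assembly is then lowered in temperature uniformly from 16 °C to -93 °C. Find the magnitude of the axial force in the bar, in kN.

P ≈ 217 kN (tensile)

With the walls removed the bar would change length by δ_free = Σ αᵢΔT Lᵢ = 25.4×10⁻⁶×109×500 + 12.7×10⁻⁶×109×425 = 1.973 mm.
Since the ends are fixed, an axial force P builds up, equal in every segment, with P · Σ Lᵢ/(AᵢEᵢ) = δ_free.
Σ Lᵢ/(AᵢEᵢ) = 500/(1625×46×10³) + 425/(850×207×10³) = 9.104×10⁻⁶ mm/N.
So P = 1.973 / 9.104×10⁻⁶ = 216.7 kN, tensile.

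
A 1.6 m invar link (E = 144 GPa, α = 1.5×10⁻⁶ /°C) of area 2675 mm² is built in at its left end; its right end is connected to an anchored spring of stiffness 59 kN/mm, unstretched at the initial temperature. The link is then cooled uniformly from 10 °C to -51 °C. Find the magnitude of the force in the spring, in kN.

P ≈ 6.94 kN

If the spring were absent the link would shorten by αΔT L = 1.5×10⁻⁶ × 61 × 1600 = 0.1464 mm.
With a force P in the spring, the elastic change of the link is PL/(AE) and that of the spring is P/k; compatibility requires their sum to equal δ_free.
P [ L/(AE) + 1/k ] = δ_free → P [ 1600/(2675×144×10³) + 1/(59×10³) ] = 0.1464.
P = 0.1464 / 2.11×10⁻⁵ = 6937 N.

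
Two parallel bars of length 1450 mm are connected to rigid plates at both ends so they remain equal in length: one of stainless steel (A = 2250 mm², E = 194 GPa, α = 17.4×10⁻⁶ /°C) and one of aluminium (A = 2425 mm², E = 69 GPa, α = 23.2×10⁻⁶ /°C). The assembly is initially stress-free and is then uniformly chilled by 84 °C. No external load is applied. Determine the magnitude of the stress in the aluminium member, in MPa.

σ ≈ 24.3 MPa (tensile)

Both members must finish at the same length. With the larger α, the aluminium tends to over-contract; the plates restrain it, putting the aluminium in tension and the stainless steel in compression. With no external load the two internal forces are equal and opposite, magnitude P.
Equating the net (thermal + elastic) strains gives |α₁ − α₂|·ΔT = P·[1/(A₁E₁) + 1/(A₂E₂)].
|α₁ − α₂|·ΔT = 5.8×10⁻⁶ × 84 = 0.0004872.
1/(A₁E₁) + 1/(A₂E₂) = 1/(2250×194×10³) + 1/(2425×69×10³) = 8.267×10⁻⁹ N⁻¹.
P = 0.0004872 / 8.267×10⁻⁹ = 58930 N = 58.93 kN.
σ_{aluminium} = P/A₂ = 58930/2425 = 24.3 MPa, tensile.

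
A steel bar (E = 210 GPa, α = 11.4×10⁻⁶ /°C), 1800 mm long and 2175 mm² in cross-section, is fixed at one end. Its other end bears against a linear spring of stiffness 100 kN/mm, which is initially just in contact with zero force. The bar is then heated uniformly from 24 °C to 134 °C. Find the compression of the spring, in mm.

The unrestrained thermal change is αΔT L = 11.4×10⁻⁶ × 110 × 1800 = 2.257 mm.
With a force P in the spring, the elastic change of the bar is PL/(AE) and that of the spring is P/k; compatibility requires their sum to equal δ_free.
P [ L/(AE) + 1/k ] = δ_free → P [ 1800/(2175×210×10³) + 1/(100×10³) ] = 2.257.
P = 2.257 / 1.394×10⁻⁵ = 161900 N.
Spring compression = P/k = 161900/(100×10³) = 1.619 mm.

δ ≈ 1.62 mm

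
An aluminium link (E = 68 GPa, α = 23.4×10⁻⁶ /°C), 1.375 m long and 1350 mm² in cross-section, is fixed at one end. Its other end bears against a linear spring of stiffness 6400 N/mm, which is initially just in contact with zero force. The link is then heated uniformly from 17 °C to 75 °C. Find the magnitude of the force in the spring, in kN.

Free thermal expansion: δ_free = αΔT L = 23.4×10⁻⁶ × 58 × 1375 = 1.866 mm.
With a force P in the spring, the elastic change of the link is PL/(AE) and that of the spring is P/k; compatibility requires their sum to equal δ_free.
P [ L/(AE) + 1/k ] = δ_free → P [ 1375/(1350×68×10³) + 1/(6400) ] = 1.866.
P = 1.866 / 0.0001712 = 10900 N.

P ≈ 10.9 kN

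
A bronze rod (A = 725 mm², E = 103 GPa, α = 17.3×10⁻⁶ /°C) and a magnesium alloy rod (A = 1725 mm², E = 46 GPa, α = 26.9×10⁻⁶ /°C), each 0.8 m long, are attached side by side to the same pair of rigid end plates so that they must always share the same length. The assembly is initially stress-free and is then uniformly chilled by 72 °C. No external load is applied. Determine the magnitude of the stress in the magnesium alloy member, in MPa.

σ ≈ 15.4 MPa (tensile)

Equilibrium of a rigid end plate with no external load gives equal and opposite internal forces ±P in the two members. Since α_{magnesium alloy} > α_{bronze}, cooling drives the magnesium alloy into tension and the bronze into compression.
Equating the net (thermal + elastic) strains gives |α₁ − α₂|·ΔT = P·[1/(A₁E₁) + 1/(A₂E₂)].
|α₁ − α₂|·ΔT = 9.6×10⁻⁶ × 72 = 0.0006912.
1/(A₁E₁) + 1/(A₂E₂) = 1/(725×103×10³) + 1/(1725×46×10³) = 2.599×10⁻⁸ N⁻¹.
P = 0.0006912 / 2.599×10⁻⁸ = 26590 N = 26.59 kN.
σ_{magnesium alloy} = P/A₂ = 26590/1725 = 15.42 MPa, tensile.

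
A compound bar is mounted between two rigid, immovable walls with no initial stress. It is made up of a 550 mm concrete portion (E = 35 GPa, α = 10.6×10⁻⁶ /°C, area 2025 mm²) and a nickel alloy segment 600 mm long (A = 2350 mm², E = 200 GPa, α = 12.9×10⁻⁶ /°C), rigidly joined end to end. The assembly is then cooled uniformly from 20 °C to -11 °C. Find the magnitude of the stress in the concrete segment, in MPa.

σ ≈ 23 MPa (tensile)

Free thermal contraction of the whole bar: Σ αᵢΔT Lᵢ = 10.6×10⁻⁶×31×550 + 12.9×10⁻⁶×31×600 = 0.4207 mm.
Since the ends are fixed, an axial force P builds up, equal in every segment, with P · Σ Lᵢ/(AᵢEᵢ) = δ_free.
The series flexibility is Σ Lᵢ/(AᵢEᵢ) = 550/(2025×35×10³) + 600/(2350×200×10³) = 9.037×10⁻⁶ mm/N.
Hence P = δ_free / Σ(L/AE) = 0.4207/9.037×10⁻⁶ = 46.55 kN (tensile).
σ_{concrete} = P / A = 46550 / 2025 = 22.99 MPa.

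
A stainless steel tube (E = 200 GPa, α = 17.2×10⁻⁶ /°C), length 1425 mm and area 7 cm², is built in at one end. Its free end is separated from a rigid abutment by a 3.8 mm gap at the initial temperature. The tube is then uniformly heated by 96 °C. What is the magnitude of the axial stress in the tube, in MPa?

σ ≈ 0 MPa

If the wall were absent the tube would grow by αΔT L = 17.2×10⁻⁶ × 96 × 1425 = 2.353 mm.
Since δ_free = 2.35 mm is less than the 3.8 mm gap, the tube never touches the wall. No axial force develops.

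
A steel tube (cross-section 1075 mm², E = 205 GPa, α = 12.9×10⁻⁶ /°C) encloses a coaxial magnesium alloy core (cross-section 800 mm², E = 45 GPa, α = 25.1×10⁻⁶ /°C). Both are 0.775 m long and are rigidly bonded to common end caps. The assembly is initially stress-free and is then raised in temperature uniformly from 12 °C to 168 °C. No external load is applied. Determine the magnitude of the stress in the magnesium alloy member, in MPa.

Both members must finish at the same length. With the larger α, the magnesium alloy tends to over-expand; the plates restrain it, putting the magnesium alloy in compression and the steel in tension. With no external load the two internal forces are equal and opposite, magnitude P.
Setting the final lengths equal and cancelling L: (α₁ − α₂)ΔT = P/(A₁E₁) + P/(A₂E₂).
|α₁ − α₂|·ΔT = 12.2×10⁻⁶ × 156 = 0.001903.
1/(A₁E₁) + 1/(A₂E₂) = 1/(1075×205×10³) + 1/(800×45×10³) = 3.232×10⁻⁸ N⁻¹.
So P = 0.001903 / 3.232×10⁻⁸ = 58.89 kN.
σ_{magnesium alloy} = P/A₂ = 58890/800 = 73.62 MPa, compressive.

σ ≈ 73.6 MPa (compressive)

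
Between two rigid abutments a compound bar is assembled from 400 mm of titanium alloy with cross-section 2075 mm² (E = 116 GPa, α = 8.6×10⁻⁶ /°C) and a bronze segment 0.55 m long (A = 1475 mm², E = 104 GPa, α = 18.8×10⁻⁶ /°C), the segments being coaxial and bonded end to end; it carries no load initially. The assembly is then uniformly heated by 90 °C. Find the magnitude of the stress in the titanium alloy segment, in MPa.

Free thermal expansion of the whole bar: Σ αᵢΔT Lᵢ = 8.6×10⁻⁶×90×400 + 18.8×10⁻⁶×90×550 = 1.24 mm.
The walls prevent any net length change, so an axial force P (same in every segment) develops. Compatibility: P · Σ Lᵢ/(AᵢEᵢ) = δ_free.
Σ Lᵢ/(AᵢEᵢ) = 400/(2075×116×10³) + 550/(1475×104×10³) = 5.247×10⁻⁶ mm/N.
So P = 1.24 / 5.247×10⁻⁶ = 236.4 kN, compressive.
σ_{titanium alloy} = P / A = 236400 / 2075 = 113.9 MPa.

σ ≈ 114 MPa (compressive)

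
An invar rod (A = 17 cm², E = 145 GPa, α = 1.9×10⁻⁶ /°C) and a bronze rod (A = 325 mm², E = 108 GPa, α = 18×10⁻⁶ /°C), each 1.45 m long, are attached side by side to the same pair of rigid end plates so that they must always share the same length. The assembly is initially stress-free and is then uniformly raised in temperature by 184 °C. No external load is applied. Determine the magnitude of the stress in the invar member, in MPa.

Equilibrium of a rigid end plate with no external load gives equal and opposite internal forces ±P in the two members. Since α_{bronze} > α_{invar}, heating drives the bronze into compression and the invar into tension.
Setting the final lengths equal and cancelling L: (α₁ − α₂)ΔT = P/(A₁E₁) + P/(A₂E₂).
|α₁ − α₂|·ΔT = 16.1×10⁻⁶ × 184 = 0.002962.
1/(A₁E₁) + 1/(A₂E₂) = 1/(1700×145×10³) + 1/(325×108×10³) = 3.255×10⁻⁸ N⁻¹.
P = 0.002962 / 3.255×10⁻⁸ = 91020 N = 91.02 kN.
σ_{invar} = P/A₁ = 91020/1700 = 53.54 MPa, tensile.

σ ≈ 53.5 MPa (tensile)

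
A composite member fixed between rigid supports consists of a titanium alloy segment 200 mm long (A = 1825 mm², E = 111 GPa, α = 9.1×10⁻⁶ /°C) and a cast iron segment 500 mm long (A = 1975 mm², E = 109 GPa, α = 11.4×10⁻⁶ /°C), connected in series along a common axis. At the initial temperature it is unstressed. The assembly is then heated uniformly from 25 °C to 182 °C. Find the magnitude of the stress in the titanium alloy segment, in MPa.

σ ≈ 195 MPa (compressive)

Free thermal expansion of the whole bar: Σ αᵢΔT Lᵢ = 9.1×10⁻⁶×157×200 + 11.4×10⁻⁶×157×500 = 1.181 mm.
Since the ends are fixed, an axial force P builds up, equal in every segment, with P · Σ Lᵢ/(AᵢEᵢ) = δ_free.
The series flexibility is Σ Lᵢ/(AᵢEᵢ) = 200/(1825×111×10³) + 500/(1975×109×10³) = 3.31×10⁻⁶ mm/N.
Hence P = δ_free / Σ(L/AE) = 1.181/3.31×10⁻⁶ = 356.7 kN (compressive).
σ_{titanium alloy} = P / A = 356700 / 1825 = 195.5 MPa.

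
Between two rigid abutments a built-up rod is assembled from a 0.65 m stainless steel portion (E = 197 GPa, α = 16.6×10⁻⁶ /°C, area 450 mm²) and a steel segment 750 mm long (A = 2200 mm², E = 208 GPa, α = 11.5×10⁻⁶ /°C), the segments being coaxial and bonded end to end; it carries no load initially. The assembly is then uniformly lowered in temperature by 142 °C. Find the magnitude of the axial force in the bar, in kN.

P ≈ 307 kN (tensile)

With the walls removed the bar would change length by δ_free = Σ αᵢΔT Lᵢ = 16.6×10⁻⁶×142×650 + 11.5×10⁻⁶×142×750 = 2.757 mm.
The rigid supports impose zero overall length change; the single axial force P common to all segments must satisfy P Σ Lᵢ/(AᵢEᵢ) = δ_free.
The series flexibility is Σ Lᵢ/(AᵢEᵢ) = 650/(450×197×10³) + 750/(2200×208×10³) = 8.971×10⁻⁶ mm/N.
Hence P = δ_free / Σ(L/AE) = 2.757/8.971×10⁻⁶ = 307.3 kN (tensile).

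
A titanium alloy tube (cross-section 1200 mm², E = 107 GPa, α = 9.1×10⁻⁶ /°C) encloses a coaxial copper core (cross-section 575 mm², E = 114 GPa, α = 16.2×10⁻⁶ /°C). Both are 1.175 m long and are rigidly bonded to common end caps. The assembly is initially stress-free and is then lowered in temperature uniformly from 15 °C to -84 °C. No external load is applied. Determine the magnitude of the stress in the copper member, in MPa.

σ ≈ 53 MPa (tensile)

Both members must finish at the same length. With the larger α, the copper tends to over-contract; the plates restrain it, putting the copper in tension and the titanium alloy in compression. With no external load the two internal forces are equal and opposite, magnitude P.
Compatibility of the two members (thermal + elastic change equal): (α₁ − α₂)ΔT = P·[1/(A₁E₁) + 1/(A₂E₂)].
|α₁ − α₂|·ΔT = 7.1×10⁻⁶ × 99 = 0.0007029.
1/(A₁E₁) + 1/(A₂E₂) = 1/(1200×107×10³) + 1/(575×114×10³) = 2.304×10⁻⁸ N⁻¹.
So P = 0.0007029 / 2.304×10⁻⁸ = 30.5 kN.
σ_{copper} = P/A₂ = 30500/575 = 53.05 MPa, tensile.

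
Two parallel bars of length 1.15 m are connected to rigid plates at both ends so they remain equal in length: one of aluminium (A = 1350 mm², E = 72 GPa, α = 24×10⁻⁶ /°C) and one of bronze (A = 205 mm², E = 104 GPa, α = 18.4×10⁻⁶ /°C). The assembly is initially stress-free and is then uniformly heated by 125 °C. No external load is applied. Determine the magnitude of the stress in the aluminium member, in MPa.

σ ≈ 9.07 MPa (compressive)

The aluminium has the larger α, so on heating it would change length more than the bronze if both were free. The rigid plates force a common final length, so the aluminium is put into compression and the bronze into tension, with equal and opposite forces P (no external load).
Setting the final lengths equal and cancelling L: (α₁ − α₂)ΔT = P/(A₁E₁) + P/(A₂E₂).
|α₁ − α₂|·ΔT = 5.6×10⁻⁶ × 125 = 0.0007.
1/(A₁E₁) + 1/(A₂E₂) = 1/(1350×72×10³) + 1/(205×104×10³) = 5.719×10⁻⁸ N⁻¹.
So P = 0.0007 / 5.719×10⁻⁸ = 12.24 kN.
σ_{aluminium} = P/A₁ = 12240/1350 = 9.066 MPa, compressive.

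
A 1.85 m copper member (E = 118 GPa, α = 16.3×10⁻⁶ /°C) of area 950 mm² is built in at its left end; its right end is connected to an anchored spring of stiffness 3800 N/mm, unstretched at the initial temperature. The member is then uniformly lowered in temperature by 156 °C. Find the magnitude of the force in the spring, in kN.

P ≈ 16.8 kN

If the spring were absent the member would shorten by αΔT L = 16.3×10⁻⁶ × 156 × 1850 = 4.704 mm.
With a force P in the spring, the elastic change of the member is PL/(AE) and that of the spring is P/k; compatibility requires their sum to equal δ_free.
P [ L/(AE) + 1/k ] = δ_free → P [ 1850/(950×118×10³) + 1/(3800) ] = 4.704.
P = 4.704 / 0.0002797 = 16820 N.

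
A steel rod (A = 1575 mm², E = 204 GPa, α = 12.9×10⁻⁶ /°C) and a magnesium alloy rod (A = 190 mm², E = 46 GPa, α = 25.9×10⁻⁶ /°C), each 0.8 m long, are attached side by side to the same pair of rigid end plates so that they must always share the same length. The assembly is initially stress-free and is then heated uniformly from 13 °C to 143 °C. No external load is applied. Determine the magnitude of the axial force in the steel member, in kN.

Both members must finish at the same length. With the larger α, the magnesium alloy tends to over-expand; the plates restrain it, putting the magnesium alloy in compression and the steel in tension. With no external load the two internal forces are equal and opposite, magnitude P.
Setting the final lengths equal and cancelling L: (α₁ − α₂)ΔT = P/(A₁E₁) + P/(A₂E₂).
|α₁ − α₂|·ΔT = 13×10⁻⁶ × 130 = 0.00169.
1/(A₁E₁) + 1/(A₂E₂) = 1/(1575×204×10³) + 1/(190×46×10³) = 1.175×10⁻⁷ N⁻¹.
So P = 0.00169 / 1.175×10⁻⁷ = 14.38 kN.

P ≈ 14.4 kN (tensile in the steel)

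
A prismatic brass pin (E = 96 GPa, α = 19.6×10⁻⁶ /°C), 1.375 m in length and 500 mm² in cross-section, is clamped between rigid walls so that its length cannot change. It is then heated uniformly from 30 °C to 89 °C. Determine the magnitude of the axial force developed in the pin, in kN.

P ≈ 55.5 kN (compressive)

The ends cannot move, so σ = EαΔT = 96×10³ × 19.6×10⁻⁶ × 59 = 111 MPa.
Then P = σA = 111 × 500 mm² = 55.51 kN, compressive.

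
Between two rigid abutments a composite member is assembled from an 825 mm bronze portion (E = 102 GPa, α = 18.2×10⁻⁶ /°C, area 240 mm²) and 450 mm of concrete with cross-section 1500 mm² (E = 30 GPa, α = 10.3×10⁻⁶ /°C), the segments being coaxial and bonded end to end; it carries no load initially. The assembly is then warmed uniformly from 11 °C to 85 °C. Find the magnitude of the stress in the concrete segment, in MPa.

Free thermal expansion of the whole bar: Σ αᵢΔT Lᵢ = 18.2×10⁻⁶×74×825 + 10.3×10⁻⁶×74×450 = 1.454 mm.
Since the ends are fixed, an axial force P builds up, equal in every segment, with P · Σ Lᵢ/(AᵢEᵢ) = δ_free.
Σ Lᵢ/(AᵢEᵢ) = 825/(240×102×10³) + 450/(1500×30×10³) = 4.37×10⁻⁵ mm/N.
So P = 1.454 / 4.37×10⁻⁵ = 33.27 kN, compressive.
σ_{concrete} = P / A = 33270 / 1500 = 22.18 MPa.

σ ≈ 22.2 MPa (compressive)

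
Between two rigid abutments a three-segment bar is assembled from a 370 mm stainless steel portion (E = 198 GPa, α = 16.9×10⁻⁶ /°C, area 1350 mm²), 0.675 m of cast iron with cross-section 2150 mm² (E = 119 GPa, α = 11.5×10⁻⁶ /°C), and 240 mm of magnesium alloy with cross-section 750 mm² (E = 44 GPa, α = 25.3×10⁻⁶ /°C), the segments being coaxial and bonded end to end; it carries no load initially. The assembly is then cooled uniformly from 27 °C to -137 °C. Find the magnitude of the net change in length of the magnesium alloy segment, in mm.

|ΔL| ≈ 1.13 mm

With the walls removed the bar would change length by δ_free = Σ αᵢΔT Lᵢ = 16.9×10⁻⁶×164×370 + 11.5×10⁻⁶×164×675 + 25.3×10⁻⁶×164×240 = 3.294 mm.
The walls prevent any net length change, so an axial force P (same in every segment) develops. Compatibility: P · Σ Lᵢ/(AᵢEᵢ) = δ_free.
The series flexibility is Σ Lᵢ/(AᵢEᵢ) = 370/(1350×198×10³) + 675/(2150×119×10³) + 240/(750×44×10³) = 1.13×10⁻⁵ mm/N.
Hence P = δ_free / Σ(L/AE) = 3.294/1.13×10⁻⁵ = 291.7 kN (tensile).
For the magnesium alloy segment, free thermal change = 25.3×10⁻⁶×164×240 = 0.9958 mm and elastic change from P = 291700×240/(750×44×10³) = 2.121 mm; these oppose, so the net change is 1.13 mm (segment lengthens).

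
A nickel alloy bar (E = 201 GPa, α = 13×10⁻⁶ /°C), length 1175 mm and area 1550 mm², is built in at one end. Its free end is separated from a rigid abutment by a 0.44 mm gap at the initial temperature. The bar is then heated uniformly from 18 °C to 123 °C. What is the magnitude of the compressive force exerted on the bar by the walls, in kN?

P ≈ 309 kN

Unrestrained expansion: δ_free = αΔT L = 13×10⁻⁶ × 105 × 1175 = 1.604 mm.
This exceeds the 0.44 mm gap, so the wall pushes back. The portion of expansion that must be recovered elastically is δ_free − gap = 1.604 − 0.44 = 1.164 mm.
Compatibility: PL/(AE) = 1.164 mm, so σ = P/A = E × (1.164/1175) = 199.1 MPa.
P = σA = 199.1 × 1550 = 308.6 kN.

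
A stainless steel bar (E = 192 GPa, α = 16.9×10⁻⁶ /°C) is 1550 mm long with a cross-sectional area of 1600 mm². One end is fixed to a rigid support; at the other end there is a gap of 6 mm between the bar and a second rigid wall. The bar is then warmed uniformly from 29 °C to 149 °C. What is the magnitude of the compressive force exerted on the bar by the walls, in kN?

If the wall were absent the bar would grow by αΔT L = 16.9×10⁻⁶ × 120 × 1550 = 3.143 mm.
This is smaller than the 6 mm clearance, so the bar expands freely without reaching the stop — the stress is zero.

P ≈ 0 kN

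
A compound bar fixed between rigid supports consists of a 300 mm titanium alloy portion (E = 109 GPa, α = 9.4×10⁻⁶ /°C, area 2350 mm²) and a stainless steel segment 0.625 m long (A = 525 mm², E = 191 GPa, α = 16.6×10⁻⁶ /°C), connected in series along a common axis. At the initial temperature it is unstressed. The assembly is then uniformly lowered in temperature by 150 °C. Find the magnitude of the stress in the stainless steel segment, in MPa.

Free thermal contraction of the whole bar: Σ αᵢΔT Lᵢ = 9.4×10⁻⁶×150×300 + 16.6×10⁻⁶×150×625 = 1.979 mm.
The walls prevent any net length change, so an axial force P (same in every segment) develops. Compatibility: P · Σ Lᵢ/(AᵢEᵢ) = δ_free.
Σ Lᵢ/(AᵢEᵢ) = 300/(2350×109×10³) + 625/(525×191×10³) = 7.404×10⁻⁶ mm/N.
So P = 1.979 / 7.404×10⁻⁶ = 267.3 kN, tensile.
σ_{stainless steel} = P / A = 267300 / 525 = 509.2 MPa.

σ ≈ 509 MPa (tensile)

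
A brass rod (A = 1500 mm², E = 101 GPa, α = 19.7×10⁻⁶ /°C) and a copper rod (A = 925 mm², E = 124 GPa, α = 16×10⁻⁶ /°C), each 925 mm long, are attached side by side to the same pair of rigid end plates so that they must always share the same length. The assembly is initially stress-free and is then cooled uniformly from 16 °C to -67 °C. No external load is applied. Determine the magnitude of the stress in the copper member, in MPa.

σ ≈ 21.7 MPa (compressive)

Both members must finish at the same length. With the larger α, the brass tends to over-contract; the plates restrain it, putting the brass in tension and the copper in compression. With no external load the two internal forces are equal and opposite, magnitude P.
Setting the final lengths equal and cancelling L: (α₁ − α₂)ΔT = P/(A₁E₁) + P/(A₂E₂).
|α₁ − α₂|·ΔT = 3.7×10⁻⁶ × 83 = 0.0003071.
1/(A₁E₁) + 1/(A₂E₂) = 1/(1500×101×10³) + 1/(925×124×10³) = 1.532×10⁻⁸ N⁻¹.
So P = 0.0003071 / 1.532×10⁻⁸ = 20.05 kN.
σ_{copper} = P/A₂ = 20050/925 = 21.67 MPa, compressive.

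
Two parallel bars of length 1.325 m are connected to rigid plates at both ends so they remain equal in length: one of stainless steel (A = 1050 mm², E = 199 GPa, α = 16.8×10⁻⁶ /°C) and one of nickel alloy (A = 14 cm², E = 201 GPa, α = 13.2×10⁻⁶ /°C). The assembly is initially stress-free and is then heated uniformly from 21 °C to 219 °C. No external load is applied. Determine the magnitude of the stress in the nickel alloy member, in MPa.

Both members must finish at the same length. With the larger α, the stainless steel tends to over-expand; the plates restrain it, putting the stainless steel in compression and the nickel alloy in tension. With no external load the two internal forces are equal and opposite, magnitude P.
Setting the final lengths equal and cancelling L: (α₁ − α₂)ΔT = P/(A₁E₁) + P/(A₂E₂).
|α₁ − α₂|·ΔT = 3.6×10⁻⁶ × 198 = 0.0007128.
1/(A₁E₁) + 1/(A₂E₂) = 1/(1050×199×10³) + 1/(1400×201×10³) = 8.339×10⁻⁹ N⁻¹.
So P = 0.0007128 / 8.339×10⁻⁹ = 85.47 kN.
σ_{nickel alloy} = P/A₂ = 85470/1400 = 61.05 MPa, tensile.

σ ≈ 61.1 MPa (tensile)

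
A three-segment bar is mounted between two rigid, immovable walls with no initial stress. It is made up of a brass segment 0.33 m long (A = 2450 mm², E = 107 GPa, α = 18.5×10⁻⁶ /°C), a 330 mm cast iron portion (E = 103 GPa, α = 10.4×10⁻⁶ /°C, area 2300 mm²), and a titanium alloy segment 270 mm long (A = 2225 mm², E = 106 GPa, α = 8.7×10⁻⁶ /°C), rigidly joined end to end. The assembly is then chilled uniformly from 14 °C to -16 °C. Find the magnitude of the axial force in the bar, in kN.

If the supports were absent, the total length change would be Σ αᵢΔT Lᵢ = 18.5×10⁻⁶×30×330 + 10.4×10⁻⁶×30×330 + 8.7×10⁻⁶×30×270 = 0.3566 mm.
The walls prevent any net length change, so an axial force P (same in every segment) develops. Compatibility: P · Σ Lᵢ/(AᵢEᵢ) = δ_free.
Σ Lᵢ/(AᵢEᵢ) = 330/(2450×107×10³) + 330/(2300×103×10³) + 270/(2225×106×10³) = 3.797×10⁻⁶ mm/N.
So P = 0.3566 / 3.797×10⁻⁶ = 93.92 kN, tensile.

P ≈ 93.9 kN (tensile)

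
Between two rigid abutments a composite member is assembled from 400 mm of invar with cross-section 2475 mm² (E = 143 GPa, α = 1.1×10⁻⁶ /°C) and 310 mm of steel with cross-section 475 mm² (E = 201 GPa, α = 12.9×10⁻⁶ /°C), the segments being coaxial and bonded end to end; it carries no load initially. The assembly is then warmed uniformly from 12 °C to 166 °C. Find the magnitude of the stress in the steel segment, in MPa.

With the walls removed the bar would change length by δ_free = Σ αᵢΔT Lᵢ = 1.1×10⁻⁶×154×400 + 12.9×10⁻⁶×154×310 = 0.6836 mm.
The walls prevent any net length change, so an axial force P (same in every segment) develops. Compatibility: P · Σ Lᵢ/(AᵢEᵢ) = δ_free.
Σ Lᵢ/(AᵢEᵢ) = 400/(2475×143×10³) + 310/(475×201×10³) = 4.377×10⁻⁶ mm/N.
So P = 0.6836 / 4.377×10⁻⁶ = 156.2 kN, compressive.
σ_{steel} = P / A = 156200 / 475 = 328.8 MPa.

σ ≈ 329 MPa (compressive)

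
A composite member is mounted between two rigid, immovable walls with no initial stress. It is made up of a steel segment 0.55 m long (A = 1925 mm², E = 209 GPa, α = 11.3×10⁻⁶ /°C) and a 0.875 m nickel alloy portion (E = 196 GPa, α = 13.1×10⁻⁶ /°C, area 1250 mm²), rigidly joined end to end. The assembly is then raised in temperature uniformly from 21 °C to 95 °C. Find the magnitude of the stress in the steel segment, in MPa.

Free thermal expansion of the whole bar: Σ αᵢΔT Lᵢ = 11.3×10⁻⁶×74×550 + 13.1×10⁻⁶×74×875 = 1.308 mm.
The rigid supports impose zero overall length change; the single axial force P common to all segments must satisfy P Σ Lᵢ/(AᵢEᵢ) = δ_free.
Σ Lᵢ/(AᵢEᵢ) = 550/(1925×209×10³) + 875/(1250×196×10³) = 4.938×10⁻⁶ mm/N.
So P = 1.308 / 4.938×10⁻⁶ = 264.9 kN, compressive.
σ_{steel} = P / A = 264900 / 1925 = 137.6 MPa.

σ ≈ 138 MPa (compressive)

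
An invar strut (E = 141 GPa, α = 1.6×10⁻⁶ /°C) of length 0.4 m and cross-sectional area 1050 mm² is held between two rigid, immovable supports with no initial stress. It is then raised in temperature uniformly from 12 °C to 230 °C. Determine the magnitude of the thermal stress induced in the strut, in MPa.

The supports are rigid, so the total axial strain is zero. The restrained thermal strain is ε = αΔT = 1.6×10⁻⁶ × 218 = 348.8×10⁻⁶.
Hence σ = E·αΔT = 141×10³ × 348.8×10⁻⁶ = 49.18 MPa, compressive.

σ ≈ 49.2 MPa (compressive)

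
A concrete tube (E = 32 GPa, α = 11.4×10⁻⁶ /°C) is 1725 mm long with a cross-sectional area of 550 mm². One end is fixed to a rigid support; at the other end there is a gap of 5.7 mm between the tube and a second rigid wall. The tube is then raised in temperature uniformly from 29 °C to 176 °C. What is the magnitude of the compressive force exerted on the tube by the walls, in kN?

P ≈ 0 kN

If the wall were absent the tube would grow by αΔT L = 11.4×10⁻⁶ × 147 × 1725 = 2.891 mm.
Since δ_free = 2.89 mm is less than the 5.7 mm gap, the tube never touches the wall. No axial force develops.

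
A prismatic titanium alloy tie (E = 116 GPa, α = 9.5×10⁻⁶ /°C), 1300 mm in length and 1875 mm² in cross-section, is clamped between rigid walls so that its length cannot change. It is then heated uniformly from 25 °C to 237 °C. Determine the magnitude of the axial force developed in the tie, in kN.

The ends cannot move, so σ = EαΔT = 116×10³ × 9.5×10⁻⁶ × 212 = 233.6 MPa.
Axial force P = σA = 233.6 × 1875 = 438000 N = 438 kN, compressive.

P ≈ 438 kN (compressive)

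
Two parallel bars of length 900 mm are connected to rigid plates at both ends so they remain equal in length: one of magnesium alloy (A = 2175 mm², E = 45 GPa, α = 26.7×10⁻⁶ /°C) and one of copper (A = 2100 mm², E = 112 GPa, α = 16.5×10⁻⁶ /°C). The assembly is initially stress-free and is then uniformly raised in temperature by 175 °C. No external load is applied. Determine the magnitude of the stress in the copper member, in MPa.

The magnesium alloy has the larger α, so on heating it would change length more than the copper if both were free. The rigid plates force a common final length, so the magnesium alloy is put into compression and the copper into tension, with equal and opposite forces P (no external load).
Setting the final lengths equal and cancelling L: (α₁ − α₂)ΔT = P/(A₁E₁) + P/(A₂E₂).
|α₁ − α₂|·ΔT = 10.2×10⁻⁶ × 175 = 0.001785.
1/(A₁E₁) + 1/(A₂E₂) = 1/(2175×45×10³) + 1/(2100×112×10³) = 1.447×10⁻⁸ N⁻¹.
So P = 0.001785 / 1.447×10⁻⁸ = 123.4 kN.
σ_{copper} = P/A₂ = 123400/2100 = 58.75 MPa, tensile.

σ ≈ 58.7 MPa (tensile)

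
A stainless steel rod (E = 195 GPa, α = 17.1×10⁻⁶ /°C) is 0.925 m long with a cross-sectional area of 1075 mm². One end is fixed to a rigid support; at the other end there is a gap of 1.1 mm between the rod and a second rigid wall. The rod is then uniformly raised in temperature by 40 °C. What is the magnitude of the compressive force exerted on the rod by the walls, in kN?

P ≈ 0 kN

If the wall were absent the rod would grow by αΔT L = 17.1×10⁻⁶ × 40 × 925 = 0.6327 mm.
Since δ_free = 0.633 mm is less than the 1.1 mm gap, the rod never touches the wall. No axial force develops.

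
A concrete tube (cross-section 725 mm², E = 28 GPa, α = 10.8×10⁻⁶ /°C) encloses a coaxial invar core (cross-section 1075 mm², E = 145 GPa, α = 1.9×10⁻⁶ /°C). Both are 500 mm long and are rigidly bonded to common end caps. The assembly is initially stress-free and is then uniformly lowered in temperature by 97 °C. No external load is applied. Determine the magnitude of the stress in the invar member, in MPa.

σ ≈ 14.4 MPa (compressive)

Equilibrium of a rigid end plate with no external load gives equal and opposite internal forces ±P in the two members. Since α_{concrete} > α_{invar}, cooling drives the concrete into tension and the invar into compression.
Equating the net (thermal + elastic) strains gives |α₁ − α₂|·ΔT = P·[1/(A₁E₁) + 1/(A₂E₂)].
|α₁ − α₂|·ΔT = 8.9×10⁻⁶ × 97 = 0.0008633.
1/(A₁E₁) + 1/(A₂E₂) = 1/(725×28×10³) + 1/(1075×145×10³) = 5.568×10⁻⁸ N⁻¹.
P = 0.0008633 / 5.568×10⁻⁸ = 15510 N = 15.51 kN.
σ_{invar} = P/A₂ = 15510/1075 = 14.42 MPa, compressive.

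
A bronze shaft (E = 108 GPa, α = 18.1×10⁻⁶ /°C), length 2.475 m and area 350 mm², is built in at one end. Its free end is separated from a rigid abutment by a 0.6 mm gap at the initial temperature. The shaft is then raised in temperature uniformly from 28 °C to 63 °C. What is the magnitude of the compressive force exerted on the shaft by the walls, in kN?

P ≈ 14.8 kN

Free thermal elongation = αΔT L = 18.1×10⁻⁶ × 35 × 2475 = 1.568 mm.
This exceeds the 0.6 mm gap, so the wall pushes back. The portion of expansion that must be recovered elastically is δ_free − gap = 1.568 − 0.6 = 0.9679 mm.
That suppressed elongation corresponds to σ = E·Δ/L = 108×10³ × 0.9679/2475 = 42.24 MPa.
Force on the wall = σA = 42.24 × 350 mm² = 14.78 kN.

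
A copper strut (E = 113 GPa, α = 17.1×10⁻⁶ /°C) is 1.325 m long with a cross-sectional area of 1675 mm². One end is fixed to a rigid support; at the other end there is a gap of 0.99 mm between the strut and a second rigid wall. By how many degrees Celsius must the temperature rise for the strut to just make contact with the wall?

The gap closes when αΔT L = 0.99 mm, since the strut is still unstressed at that instant.
ΔT = 0.99 / (17.1×10⁻⁶ × 1325) = 43.69 °C.

ΔT ≈ 43.7 °C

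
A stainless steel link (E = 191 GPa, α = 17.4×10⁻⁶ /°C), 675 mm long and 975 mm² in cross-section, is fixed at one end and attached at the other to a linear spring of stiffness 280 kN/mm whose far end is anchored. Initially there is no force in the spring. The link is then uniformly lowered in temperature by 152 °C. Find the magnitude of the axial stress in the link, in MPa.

σ ≈ 254 MPa (tensile)

If the spring were absent the link would shorten by αΔT L = 17.4×10⁻⁶ × 152 × 675 = 1.785 mm.
With a force P in the spring, the elastic change of the link is PL/(AE) and that of the spring is P/k; compatibility requires their sum to equal δ_free.
P [ L/(AE) + 1/k ] = δ_free → P [ 675/(975×191×10³) + 1/(280×10³) ] = 1.785.
P = 1.785 / 7.196×10⁻⁶ = 248100 N.
σ = P/A = 248100/975 = 254.4 MPa.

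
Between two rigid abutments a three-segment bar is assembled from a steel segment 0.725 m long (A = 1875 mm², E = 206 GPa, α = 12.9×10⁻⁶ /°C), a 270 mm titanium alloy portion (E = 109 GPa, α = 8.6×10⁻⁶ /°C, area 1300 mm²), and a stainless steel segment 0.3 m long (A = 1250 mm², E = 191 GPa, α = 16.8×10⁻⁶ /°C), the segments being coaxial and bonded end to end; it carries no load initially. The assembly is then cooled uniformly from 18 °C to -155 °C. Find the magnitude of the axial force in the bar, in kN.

If the supports were absent, the total length change would be Σ αᵢΔT Lᵢ = 12.9×10⁻⁶×173×725 + 8.6×10⁻⁶×173×270 + 16.8×10⁻⁶×173×300 = 2.892 mm.
Since the ends are fixed, an axial force P builds up, equal in every segment, with P · Σ Lᵢ/(AᵢEᵢ) = δ_free.
Σ Lᵢ/(AᵢEᵢ) = 725/(1875×206×10³) + 270/(1300×109×10³) + 300/(1250×191×10³) = 5.039×10⁻⁶ mm/N.
Hence P = δ_free / Σ(L/AE) = 2.892/5.039×10⁻⁶ = 573.8 kN (tensile).

P ≈ 574 kN (tensile)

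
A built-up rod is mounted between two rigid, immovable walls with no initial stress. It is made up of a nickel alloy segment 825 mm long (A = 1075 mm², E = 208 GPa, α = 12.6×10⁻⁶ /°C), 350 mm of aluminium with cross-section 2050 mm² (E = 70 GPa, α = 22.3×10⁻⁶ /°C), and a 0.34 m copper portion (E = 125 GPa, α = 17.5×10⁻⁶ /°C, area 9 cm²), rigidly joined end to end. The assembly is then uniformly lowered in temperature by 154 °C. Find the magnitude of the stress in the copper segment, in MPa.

With the walls removed the bar would change length by δ_free = Σ αᵢΔT Lᵢ = 12.6×10⁻⁶×154×825 + 22.3×10⁻⁶×154×350 + 17.5×10⁻⁶×154×340 = 3.719 mm.
Since the ends are fixed, an axial force P builds up, equal in every segment, with P · Σ Lᵢ/(AᵢEᵢ) = δ_free.
The series flexibility is Σ Lᵢ/(AᵢEᵢ) = 825/(1075×208×10³) + 350/(2050×70×10³) + 340/(900×125×10³) = 9.151×10⁻⁶ mm/N.
Hence P = δ_free / Σ(L/AE) = 3.719/9.151×10⁻⁶ = 406.4 kN (tensile).
σ_{copper} = P / A = 406400 / 900 = 451.6 MPa.

σ ≈ 452 MPa (tensile)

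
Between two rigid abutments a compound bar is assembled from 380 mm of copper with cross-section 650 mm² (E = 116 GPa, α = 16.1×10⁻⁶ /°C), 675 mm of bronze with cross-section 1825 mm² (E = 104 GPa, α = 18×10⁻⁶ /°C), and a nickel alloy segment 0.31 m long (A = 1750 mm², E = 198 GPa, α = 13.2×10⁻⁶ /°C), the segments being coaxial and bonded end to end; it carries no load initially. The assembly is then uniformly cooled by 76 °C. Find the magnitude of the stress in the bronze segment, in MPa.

If the supports were absent, the total length change would be Σ αᵢΔT Lᵢ = 16.1×10⁻⁶×76×380 + 18×10⁻⁶×76×675 + 13.2×10⁻⁶×76×310 = 1.699 mm.
Since the ends are fixed, an axial force P builds up, equal in every segment, with P · Σ Lᵢ/(AᵢEᵢ) = δ_free.
Σ Lᵢ/(AᵢEᵢ) = 380/(650×116×10³) + 675/(1825×104×10³) + 310/(1750×198×10³) = 9.491×10⁻⁶ mm/N.
P = 1.699 / 9.491×10⁻⁶ = 179100 N = 179.1 kN, tensile.
σ_{bronze} = P / A = 179100 / 1825 = 98.11 MPa.

σ ≈ 98.1 MPa (tensile)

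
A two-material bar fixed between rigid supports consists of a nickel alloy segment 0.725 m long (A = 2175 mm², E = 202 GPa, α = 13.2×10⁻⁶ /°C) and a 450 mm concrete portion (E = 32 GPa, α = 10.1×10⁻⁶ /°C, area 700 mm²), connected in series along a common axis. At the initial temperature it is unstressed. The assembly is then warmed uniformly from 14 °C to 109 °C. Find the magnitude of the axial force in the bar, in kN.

If the supports were absent, the total length change would be Σ αᵢΔT Lᵢ = 13.2×10⁻⁶×95×725 + 10.1×10⁻⁶×95×450 = 1.341 mm.
The walls prevent any net length change, so an axial force P (same in every segment) develops. Compatibility: P · Σ Lᵢ/(AᵢEᵢ) = δ_free.
The series flexibility is Σ Lᵢ/(AᵢEᵢ) = 725/(2175×202×10³) + 450/(700×32×10³) = 2.174×10⁻⁵ mm/N.
So P = 1.341 / 2.174×10⁻⁵ = 61.68 kN, compressive.

P ≈ 61.7 kN (compressive)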